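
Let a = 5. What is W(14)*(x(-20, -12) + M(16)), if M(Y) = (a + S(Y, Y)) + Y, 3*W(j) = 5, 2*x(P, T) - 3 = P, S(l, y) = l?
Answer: 95/2 ≈ 47.500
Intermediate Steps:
x(P, T) = 3/2 + P/2
W(j) = 5/3 (W(j) = (⅓)*5 = 5/3)
M(Y) = 5 + 2*Y (M(Y) = (5 + Y) + Y = 5 + 2*Y)
W(14)*(x(-20, -12) + M(16)) = 5*((3/2 + (½)*(-20)) + (5 + 2*16))/3 = 5*((3/2 - 10) + (5 + 32))/3 = 5*(-17/2 + 37)/3 = (5/3)*(57/2) = 95/2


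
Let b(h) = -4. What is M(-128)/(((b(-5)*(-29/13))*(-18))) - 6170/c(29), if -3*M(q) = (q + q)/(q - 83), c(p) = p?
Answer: -35150074/165213 ≈ -212.76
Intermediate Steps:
M(q) = -2*q/(3*(-83 + q)) (M(q) = -(q + q)/(3*(q - 83)) = -2*q/(3*(-83 + q)))
M(-128)/(((b(-5)*(-29/13))*(-18))) - 6170/c(29) = (-2*(-128)/(-249 + 3*(-128)))/((-(-116)/13*(-18))) - 6170/29 = (-2*(-128)/(-249 - 384))/((-(-116)/13*(-18))) - 6170*1/29 = (-2*(-128)/(-633))/((-4*(-29/13)*(-18))) - 6170/29 = (-2*(-128)*(-1/633))/(((116/13)*(-18))) - 6170/29 = -256/(633*(-2088/13)) - 6170/29 = -256/633*(-13/2088) - 6170/29 = 416/165213 - 6170/29 = -35150074/165213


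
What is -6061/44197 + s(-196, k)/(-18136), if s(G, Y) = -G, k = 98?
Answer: -29646227/200389198 ≈ -0.14794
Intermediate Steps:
-6061/44197 + s(-196, k)/(-18136) = -6061/44197 - 1*(-196)/(-18136) = -6061*1/44197 + 196*(-1/18136) = -6061/44197 - 49/4534 = -29646227/200389198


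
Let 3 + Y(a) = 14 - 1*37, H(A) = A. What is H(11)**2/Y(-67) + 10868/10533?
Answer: -991925/273858 ≈ -3.6220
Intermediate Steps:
Y(a) = -26 (Y(a) = -3 + (14 - 1*37) = -3 + (14 - 37) = -3 - 23 = -26)
H(11)**2/Y(-67) + 10868/10533 = 11**2/(-26) + 10868/10533 = 121*(-1/26) + 10868*(1/10533) = -121/26 + 10868/10533 = -991925/273858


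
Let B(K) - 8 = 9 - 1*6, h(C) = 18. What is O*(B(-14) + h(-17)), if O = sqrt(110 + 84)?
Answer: 29*sqrt(194) ≈ 403.92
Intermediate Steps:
O = sqrt(194) ≈ 13.928
B(K) = 11 (B(K) = 8 + (9 - 1*6) = 8 + (9 - 6) = 8 + 3 = 11)
O*(B(-14) + h(-17)) = sqrt(194)*(11 + 18) = sqrt(194)*29 = 29*sqrt(194)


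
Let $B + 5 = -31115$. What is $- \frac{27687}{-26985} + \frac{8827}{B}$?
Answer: $\frac{41561523}{55984880} \approx 0.74237$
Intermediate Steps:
$B = -31120$ ($B = -5 - 31115 = -31120$)
$- \frac{27687}{-26985} + \frac{8827}{B} = - \frac{27687}{-26985} + \frac{8827}{-31120} = \left(-27687\right) \left(- \frac{1}{26985}\right) + 8827 \left(- \frac{1}{31120}\right) = \frac{9229}{8995} - \frac{8827}{31120} = \frac{41561523}{55984880}$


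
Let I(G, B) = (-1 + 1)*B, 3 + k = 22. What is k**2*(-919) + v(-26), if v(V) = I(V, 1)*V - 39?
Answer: -331798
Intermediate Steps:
k = 19 (k = -3 + 22 = 19)
I(G, B) = 0 (I(G, B) = 0*B = 0)
v(V) = -39 (v(V) = 0*V - 39 = 0 - 39 = -39)
k**2*(-919) + v(-26) = 19**2*(-919) - 39 = 361*(-919) - 39 = -331759 - 39 = -331798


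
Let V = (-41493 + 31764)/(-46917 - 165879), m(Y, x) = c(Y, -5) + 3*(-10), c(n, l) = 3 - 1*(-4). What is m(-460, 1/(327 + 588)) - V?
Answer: -23691/1028 ≈ -23.046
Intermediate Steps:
c(n, l) = 7 (c(n, l) = 3 + 4 = 7)
m(Y, x) = -23 (m(Y, x) = 7 + 3*(-10) = 7 - 30 = -23)
V = 47/1028 (V = -9729/(-212796) = -9729*(-1/212796) = 47/1028 ≈ 0.045720)
m(-460, 1/(327 + 588)) - V = -23 - 1*47/1028 = -23 - 47/1028 = -23691/1028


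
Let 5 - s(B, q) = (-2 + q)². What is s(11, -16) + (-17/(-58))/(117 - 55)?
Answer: -1147107/3596 ≈ -319.00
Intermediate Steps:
s(B, q) = 5 - (-2 + q)²
s(11, -16) + (-17/(-58))/(117 - 55) = (5 - (-2 - 16)²) + (-17/(-58))/(117 - 55) = (5 - 1*(-18)²) - 17*(-1/58)/62 = (5 - 1*324) + (17/58)*(1/62) = (5 - 324) + 17/3596 = -319 + 17/3596 = -1147107/3596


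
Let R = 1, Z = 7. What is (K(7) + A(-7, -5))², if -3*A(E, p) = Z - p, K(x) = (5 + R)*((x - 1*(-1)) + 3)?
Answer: 3844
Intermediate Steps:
K(x) = 24 + 6*x (K(x) = (5 + 1)*((x - 1*(-1)) + 3) = 6*((x + 1) + 3) = 6*((1 + x) + 3) = 6*(4 + x) = 24 + 6*x)
A(E, p) = -7/3 + p/3 (A(E, p) = -(7 - p)/3 = -7/3 + p/3)
(K(7) + A(-7, -5))² = ((24 + 6*7) + (-7/3 + (⅓)*(-5)))² = ((24 + 42) + (-7/3 - 5/3))² = (66 - 4)² = 62² = 3844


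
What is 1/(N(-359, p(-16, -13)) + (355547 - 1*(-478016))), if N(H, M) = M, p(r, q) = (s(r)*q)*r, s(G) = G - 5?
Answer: 1/829195 ≈ 1.2060e-6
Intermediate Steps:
s(G) = -5 + G
p(r, q) = q*r*(-5 + r) (p(r, q) = ((-5 + r)*q)*r = (q*(-5 + r))*r = q*r*(-5 + r))
1/(N(-359, p(-16, -13)) + (355547 - 1*(-478016))) = 1/(-13*(-16)*(-5 - 16) + (355547 - 1*(-478016))) = 1/(-13*(-16)*(-21) + (355547 + 478016)) = 1/(-4368 + 833563) = 1/829195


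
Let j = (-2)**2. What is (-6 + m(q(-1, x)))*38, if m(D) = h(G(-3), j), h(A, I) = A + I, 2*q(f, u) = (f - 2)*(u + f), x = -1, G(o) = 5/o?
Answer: -418/3 ≈ -139.33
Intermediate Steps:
j = 4
q(f, u) = (-2 + f)*(f + u)/2 (q(f, u) = ((f - 2)*(u + f))/2 = ((-2 + f)*(f + u))/2 = (-2 + f)*(f + u)/2)
m(D) = 7/3 (m(D) = 5/(-3) + 4 = 5*(-1/3) + 4 = -5/3 + 4 = 7/3)
(-6 + m(q(-1, x)))*38 = (-6 + 7/3)*38 = -11/3*38 = -418/3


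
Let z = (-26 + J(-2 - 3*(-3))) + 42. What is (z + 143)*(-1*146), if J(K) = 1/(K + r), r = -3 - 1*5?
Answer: -23068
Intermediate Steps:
r = -8 (r = -3 - 5 = -8)
J(K) = 1/(-8 + K) (J(K) = 1/(K - 8) = 1/(-8 + K))
z = 15 (z = (-26 + 1/(-8 + (-2 - 3*(-3)))) + 42 = (-26 + 1/(-8 + (-2 + 9))) + 42 = (-26 + 1/(-8 + 7)) + 42 = (-26 + 1/(-1)) + 42 = (-26 - 1) + 42 = -27 + 42 = 15)
(z + 143)*(-1*146) = (15 + 143)*(-1*146) = 158*(-146) = -23068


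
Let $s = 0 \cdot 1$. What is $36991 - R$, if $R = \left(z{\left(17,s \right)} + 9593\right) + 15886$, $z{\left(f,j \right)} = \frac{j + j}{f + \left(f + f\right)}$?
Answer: $11512$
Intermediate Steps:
$s = 0$
$z{\left(f,j \right)} = \frac{2 j}{3 f}$ ($z{\left(f,j \right)} = \frac{2 j}{f + 2 f} = \frac{2 j}{3 f}$)
$R = 25479$ ($R = \left(\frac{2}{3} \cdot 0 \cdot \frac{1}{17} + 9593\right) + 15886 = \left(0 + 9593\right) + 15886 = 9593 + 15886 = 25479$)
$36991 - R = 36991 - 25479 = 11512$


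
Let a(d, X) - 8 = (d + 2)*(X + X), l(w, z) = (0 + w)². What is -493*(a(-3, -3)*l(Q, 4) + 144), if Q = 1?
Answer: -77894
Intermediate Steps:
l(w, z) = w²
a(d, X) = 8 + 2*X*(2 + d) (a(d, X) = 8 + (d + 2)*(X + X) = 8 + (2 + d)*(2*X) = 8 + 2*X*(2 + d))
-493*(a(-3, -3)*l(Q, 4) + 144) = -493*((8 + 4*(-3) + 2*(-3)*(-3))*1² + 144) = -493*((8 - 12 + 18)*1 + 144) = -493*(14*1 + 144) = -493*(14 + 144) = -493*158 = -77894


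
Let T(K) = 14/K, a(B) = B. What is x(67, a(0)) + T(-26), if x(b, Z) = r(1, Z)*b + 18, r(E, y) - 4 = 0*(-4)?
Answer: 3711/13 ≈ 285.46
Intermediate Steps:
r(E, y) = 4 (r(E, y) = 4 + 0*(-4) = 4 + 0 = 4)
x(b, Z) = 18 + 4*b (x(b, Z) = 4*b + 18 = 18 + 4*b)
x(67, a(0)) + T(-26) = (18 + 4*67) + 14/(-26) = (18 + 268) + 14*(-1/26) = 286 - 7/13 = 3711/13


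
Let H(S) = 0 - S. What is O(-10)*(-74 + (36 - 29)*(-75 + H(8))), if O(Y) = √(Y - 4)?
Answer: -655*I*√14 ≈ -2450.8*I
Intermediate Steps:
H(S) = -S
O(Y) = √(-4 + Y)
O(-10)*(-74 + (36 - 29)*(-75 + H(8))) = √(-4 - 10)*(-74 + (36 - 29)*(-75 - 1*8)) = √(-14)*(-74 + 7*(-75 - 8)) = (I*√14)*(-74 + 7*(-83)) = (I*√14)*(-74 - 581) = (I*√14)*(-655) = -655*I*√14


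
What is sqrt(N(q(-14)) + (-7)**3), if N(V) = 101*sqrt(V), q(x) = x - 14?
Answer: sqrt(-343 + 202*I*sqrt(7)) ≈ 12.084 + 22.114*I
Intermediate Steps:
q(x) = -14 + x
sqrt(N(q(-14)) + (-7)**3) = sqrt(101*sqrt(-14 - 14) + (-7)**3) = sqrt(101*sqrt(-28) - 343) = sqrt(101*(2*I*sqrt(7)) - 343) = sqrt(202*I*sqrt(7) - 343) = sqrt(-343 + 202*I*sqrt(7))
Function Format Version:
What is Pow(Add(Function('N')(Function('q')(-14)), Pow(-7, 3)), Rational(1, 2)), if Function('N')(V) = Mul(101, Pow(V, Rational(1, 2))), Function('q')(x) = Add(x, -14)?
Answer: Pow(Add(-343, Mul(202, I, Pow(7, Rational(1, 2)))), Rational(1, 2)) ≈ Add(12.084, Mul(22.114, I))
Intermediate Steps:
Function('q')(x) = Add(-14, x)
Pow(Add(Function('N')(Function('q')(-14)), Pow(-7, 3)), Rational(1, 2)) = Pow(Add(Mul(101, Pow(Add(-14, -14), Rational(1, 2))), Pow(-7, 3)), Rational(1, 2)) = Pow(Add(Mul(101, Pow(-28, Rational(1, 2))), -343), Rational(1, 2)) = Pow(Add(Mul(101, Mul(2, I, Pow(7, Rational(1, 2)))), -343), Rational(1, 2)) = Pow(Add(Mul(202, I, Pow(7, Rational(1, 2))), -343), Rational(1, 2)) = Pow(Add(-343, Mul(202, I, Pow(7, Rational(1, 2)))), Rational(1, 2))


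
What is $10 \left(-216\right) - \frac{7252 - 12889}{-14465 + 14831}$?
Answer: $- \frac{261641}{122} \approx -2144.6$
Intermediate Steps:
$10 \left(-216\right) - \frac{7252 - 12889}{-14465 + 14831} = -2160 - - \frac{5637}{366} = -2160 - \left(-5637\right) \frac{1}{366} = -2160 - - \frac{1879}{122} = -2160 + \frac{1879}{122} = - \frac{261641}{122}$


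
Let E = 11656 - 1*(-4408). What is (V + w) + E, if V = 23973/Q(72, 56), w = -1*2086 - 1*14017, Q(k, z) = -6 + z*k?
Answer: -727/22 ≈ -33.045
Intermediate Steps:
Q(k, z) = -6 + k*z
E = 16064 (E = 11656 + 4408 = 16064)
w = -16103 (w = -2086 - 14017 = -16103)
V = 131/22 (V = 23973/(-6 + 72*56) = 23973/(-6 + 4032) = 23973/4026 = 23973*(1/4026) = 131/22 ≈ 5.9545)
(V + w) + E = (131/22 - 16103) + 16064 = -354135/22 + 16064 = -727/22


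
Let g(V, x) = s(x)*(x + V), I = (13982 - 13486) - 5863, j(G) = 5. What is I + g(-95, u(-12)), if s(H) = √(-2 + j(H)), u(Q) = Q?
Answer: -5367 - 107*√3 ≈ -5552.3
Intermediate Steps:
s(H) = √3 (s(H) = √(-2 + 5) = √3)
I = -5367 (I = 496 - 5863 = -5367)
g(V, x) = √3*(V + x) (g(V, x) = √3*(x + V) = √3*(V + x))
I + g(-95, u(-12)) = -5367 + √3*(-95 - 12) = -5367 + √3*(-107) = -5367 - 107*√3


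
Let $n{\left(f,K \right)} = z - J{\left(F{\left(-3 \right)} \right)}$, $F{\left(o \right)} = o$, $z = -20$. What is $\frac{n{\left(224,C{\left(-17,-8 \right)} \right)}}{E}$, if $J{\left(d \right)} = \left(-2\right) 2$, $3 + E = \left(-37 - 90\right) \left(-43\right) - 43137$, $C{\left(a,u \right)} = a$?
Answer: $\frac{16}{37679} \approx 0.00042464$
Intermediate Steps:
$E = -37679$ ($E = -3 - \left(43137 - \left(-37 - 90\right) \left(-43\right)\right) = -3 - 37676 = -37679$)
$J{\left(d \right)} = -4$
$n{\left(f,K \right)} = -16$ ($n{\left(f,K \right)} = -20 - -4 = -20 + 4 = -16$)
$\frac{n{\left(224,C{\left(-17,-8 \right)} \right)}}{E} = - \frac{16}{-37679} = \left(-16\right) \left(- \frac{1}{37679}\right) = \frac{16}{37679}$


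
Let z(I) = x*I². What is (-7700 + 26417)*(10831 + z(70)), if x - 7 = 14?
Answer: 2128703127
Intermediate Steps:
x = 21 (x = 7 + 14 = 21)
z(I) = 21*I²
(-7700 + 26417)*(10831 + z(70)) = (-7700 + 26417)*(10831 + 21*70²) = 18717*(10831 + 21*4900) = 18717*(10831 + 102900) = 18717*113731 = 2128703127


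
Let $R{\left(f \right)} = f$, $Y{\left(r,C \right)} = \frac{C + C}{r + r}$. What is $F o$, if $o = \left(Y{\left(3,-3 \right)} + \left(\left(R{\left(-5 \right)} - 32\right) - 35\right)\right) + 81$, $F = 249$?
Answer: $1992$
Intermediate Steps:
$Y{\left(r,C \right)} = \frac{C}{r}$ ($Y{\left(r,C \right)} = \frac{2 C}{2 r} = 2 C \frac{1}{2 r} = \frac{C}{r}$)
$o = 8$ ($o = \left(- \frac{3}{3} - 72\right) + 81 = \left(\left(-3\right) \frac{1}{3} - 72\right) + 81 = \left(-1 - 72\right) + 81 = -73 + 81 = 8$)
$F o = 249 \cdot 8 = 1992$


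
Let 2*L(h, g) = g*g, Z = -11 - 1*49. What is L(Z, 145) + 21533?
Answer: 64091/2 ≈ 32046.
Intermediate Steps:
Z = -60 (Z = -11 - 49 = -60)
L(h, g) = g²/2 (L(h, g) = (g*g)/2 = g²/2)
L(Z, 145) + 21533 = (½)*145² + 21533 = (½)*21025 + 21533 = 21025/2 + 21533 = 64091/2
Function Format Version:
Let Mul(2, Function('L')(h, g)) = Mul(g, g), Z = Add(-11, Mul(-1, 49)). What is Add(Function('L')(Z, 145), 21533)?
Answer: Rational(64091, 2) ≈ 32046.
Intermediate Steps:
Z = -60 (Z = Add(-11, -49) = -60)
Function('L')(h, g) = Mul(Rational(1, 2), Pow(g, 2)) (Function('L')(h, g) = Mul(Rational(1, 2), Mul(g, g)) = Mul(Rational(1, 2), Pow(g, 2)))
Add(Function('L')(Z, 145), 21533) = Add(Mul(Rational(1, 2), Pow(145, 2)), 21533) = Add(Mul(Rational(1, 2), 21025), 21533) = Add(Rational(21025, 2), 21533) = Rational(64091, 2)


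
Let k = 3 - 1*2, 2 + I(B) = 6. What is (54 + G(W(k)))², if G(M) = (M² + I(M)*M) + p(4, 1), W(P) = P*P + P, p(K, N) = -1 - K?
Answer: 3721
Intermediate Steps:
I(B) = 4 (I(B) = -2 + 6 = 4)
k = 1 (k = 3 - 2 = 1)
W(P) = P + P² (W(P) = P² + P = P + P²)
G(M) = -5 + M² + 4*M (G(M) = (M² + 4*M) + (-1 - 1*4) = (M² + 4*M) + (-1 - 4) = (M² + 4*M) - 5 = -5 + M² + 4*M)
(54 + G(W(k)))² = (54 + (-5 + (1*(1 + 1))² + 4*(1*(1 + 1))))² = (54 + (-5 + (1*2)² + 4*(1*2)))² = (54 + (-5 + 2² + 4*2))² = (54 + (-5 + 4 + 8))² = (54 + 7)² = 61² = 3721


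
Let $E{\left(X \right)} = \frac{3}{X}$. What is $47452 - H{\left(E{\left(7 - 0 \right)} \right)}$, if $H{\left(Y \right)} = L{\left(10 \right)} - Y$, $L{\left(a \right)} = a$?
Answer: $\frac{332097}{7} \approx 47442.0$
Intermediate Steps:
$H{\left(Y \right)} = 10 - Y$
$47452 - H{\left(E{\left(7 - 0 \right)} \right)} = 47452 - \left(10 - \frac{3}{7 - 0}\right) = 47452 - \left(10 - \frac{3}{7 + 0}\right) = 47452 - \left(10 - \frac{3}{7}\right) = 47452 - \frac{67}{7} = \frac{332097}{7}$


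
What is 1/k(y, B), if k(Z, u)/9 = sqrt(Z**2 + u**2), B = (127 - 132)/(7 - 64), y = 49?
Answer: 19*sqrt(7800874)/23402622 ≈ 0.0022676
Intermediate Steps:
B = 5/57 (B = -5/(-57) = -5*(-1/57) = 5/57 ≈ 0.087719)
k(Z, u) = 9*sqrt(Z**2 + u**2)
1/k(y, B) = 1/(9*sqrt(49**2 + (5/57)**2)) = 1/(9*sqrt(2401 + 25/3249)) = 1/(9*sqrt(7800874/3249)) = 1/(9*(sqrt(7800874)/57)) = 1/(3*sqrt(7800874)/19) = 19*sqrt(7800874)/23402622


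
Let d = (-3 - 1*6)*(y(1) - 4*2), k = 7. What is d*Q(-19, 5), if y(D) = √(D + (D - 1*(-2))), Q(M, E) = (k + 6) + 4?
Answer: 918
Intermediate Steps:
Q(M, E) = 17 (Q(M, E) = (7 + 6) + 4 = 13 + 4 = 17)
y(D) = √(2 + 2*D) (y(D) = √(D + (D + 2)) = √(D + (2 + D)) = √(2 + 2*D))
d = 54 (d = (-3 - 1*6)*(√(2 + 2*1) - 4*2) = (-3 - 6)*(√(2 + 2) - 8) = -9*(√4 - 8) = -9*(2 - 8) = -9*(-6) = 54)
d*Q(-19, 5) = 54*17 = 918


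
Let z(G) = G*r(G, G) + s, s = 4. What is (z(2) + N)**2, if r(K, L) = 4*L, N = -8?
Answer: 144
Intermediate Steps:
z(G) = 4 + 4*G**2 (z(G) = G*(4*G) + 4 = 4*G**2 + 4 = 4 + 4*G**2)
(z(2) + N)**2 = ((4 + 4*2**2) - 8)**2 = ((4 + 4*4) - 8)**2 = ((4 + 16) - 8)**2 = (20 - 8)**2 = 12**2 = 144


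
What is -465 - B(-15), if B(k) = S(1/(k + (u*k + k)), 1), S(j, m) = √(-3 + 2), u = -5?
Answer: -465 - I ≈ -465.0 - 1.0*I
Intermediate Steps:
S(j, m) = I (S(j, m) = √(-1) = I)
B(k) = I
-465 - B(-15) = -465 - I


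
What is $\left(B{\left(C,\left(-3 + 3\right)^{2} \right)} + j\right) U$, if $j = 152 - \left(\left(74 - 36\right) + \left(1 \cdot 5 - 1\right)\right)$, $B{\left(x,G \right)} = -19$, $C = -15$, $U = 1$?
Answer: $91$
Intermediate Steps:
$j = 110$ ($j = 152 - \left(38 + \left(5 - 1\right)\right) = 152 - \left(38 + 4\right) = 152 - 42 = 110$)
$\left(B{\left(C,\left(-3 + 3\right)^{2} \right)} + j\right) U = \left(-19 + 110\right) 1 = 91 \cdot 1 = 91$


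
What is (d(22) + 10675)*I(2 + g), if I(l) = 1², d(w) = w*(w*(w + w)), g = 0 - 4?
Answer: 31971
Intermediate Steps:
g = -4
d(w) = 2*w³ (d(w) = w*(w*(2*w)) = w*(2*w²) = 2*w³)
I(l) = 1
(d(22) + 10675)*I(2 + g) = (2*22³ + 10675)*1 = (2*10648 + 10675)*1 = (21296 + 10675)*1 = 31971*1 = 31971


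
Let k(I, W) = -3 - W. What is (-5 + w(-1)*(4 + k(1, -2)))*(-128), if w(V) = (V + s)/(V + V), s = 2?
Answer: 832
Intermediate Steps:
w(V) = (2 + V)/(2*V) (w(V) = (V + 2)/(V + V) = (2 + V)/((2*V)) = (2 + V)*(1/(2*V)) = (2 + V)/(2*V))
(-5 + w(-1)*(4 + k(1, -2)))*(-128) = (-5 + ((½)*(2 - 1)/(-1))*(4 + (-3 - 1*(-2))))*(-128) = (-5 + ((½)*(-1)*1)*(4 + (-3 + 2)))*(-128) = (-5 - (4 - 1)/2)*(-128) = (-5 - ½*3)*(-128) = (-5 - 3/2)*(-128) = -13/2*(-128) = 832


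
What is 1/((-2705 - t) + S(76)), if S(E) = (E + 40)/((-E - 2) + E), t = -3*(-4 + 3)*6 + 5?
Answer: -1/2786 ≈ -0.00035894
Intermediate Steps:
t = 23 (t = -(-3)*6 + 5 = -3*(-6) + 5 = 18 + 5 = 23)
S(E) = -20 - E/2 (S(E) = (40 + E)/((-2 - E) + E) = (40 + E)/(-2) = (40 + E)*(-½) = -20 - E/2)
1/((-2705 - t) + S(76)) = 1/((-2705 - 1*23) + (-20 - ½*76)) = 1/((-2705 - 23) + (-20 - 38)) = 1/(-2728 - 58) = 1/(-2786) = -1/2786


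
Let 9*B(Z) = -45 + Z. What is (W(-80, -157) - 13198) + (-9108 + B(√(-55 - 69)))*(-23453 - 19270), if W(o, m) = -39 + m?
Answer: 389321305 - 9494*I*√31 ≈ 3.8932e+8 - 52860.0*I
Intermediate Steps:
B(Z) = -5 + Z/9 (B(Z) = (-45 + Z)/9 = -5 + Z/9)
(W(-80, -157) - 13198) + (-9108 + B(√(-55 - 69)))*(-23453 - 19270) = ((-39 - 157) - 13198) + (-9108 + (-5 + √(-55 - 69)/9))*(-23453 - 19270) = (-196 - 13198) + (-9108 + (-5 + √(-124)/9))*(-42723) = -13394 + (-9108 + (-5 + (2*I*√31)/9))*(-42723) = -13394 + (-9108 + (-5 + 2*I*√31/9))*(-42723) = -13394 + (-9113 + 2*I*√31/9)*(-42723) = -13394 + (389334699 - 9494*I*√31) = 389321305 - 9494*I*√31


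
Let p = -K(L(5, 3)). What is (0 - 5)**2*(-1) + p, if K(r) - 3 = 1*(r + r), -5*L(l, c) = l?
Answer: -26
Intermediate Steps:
L(l, c) = -l/5
K(r) = 3 + 2*r (K(r) = 3 + 1*(r + r) = 3 + 1*(2*r) = 3 + 2*r)
p = -1 (p = -(3 + 2*(-1/5*5)) = -(3 + 2*(-1)) = -(3 - 2) = -1*1 = -1)
(0 - 5)**2*(-1) + p = (0 - 5)**2*(-1) - 1 = (-5)**2*(-1) - 1 = 25*(-1) - 1 = -25 - 1 = -26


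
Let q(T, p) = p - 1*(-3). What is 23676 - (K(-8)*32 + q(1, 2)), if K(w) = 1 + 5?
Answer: 23479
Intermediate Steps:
q(T, p) = 3 + p (q(T, p) = p + 3 = 3 + p)
K(w) = 6
23676 - (K(-8)*32 + q(1, 2)) = 23676 - (6*32 + (3 + 2)) = 23676 - (192 + 5) = 23676 - 1*197 = 23676 - 197 = 23479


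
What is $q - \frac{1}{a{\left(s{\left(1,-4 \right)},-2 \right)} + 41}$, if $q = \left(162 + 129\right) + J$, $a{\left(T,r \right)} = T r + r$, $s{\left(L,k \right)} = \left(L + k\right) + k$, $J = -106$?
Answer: $\frac{9804}{53} \approx 184.98$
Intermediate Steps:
$s{\left(L,k \right)} = L + 2 k$
$a{\left(T,r \right)} = r + T r$
$q = 185$ ($q = \left(162 + 129\right) - 106 = 291 - 106 = 185$)
$q - \frac{1}{a{\left(s{\left(1,-4 \right)},-2 \right)} + 41} = 185 - \frac{1}{- 2 \left(1 + \left(1 + 2 \left(-4\right)\right)\right) + 41} = 185 - \frac{1}{- 2 \left(1 + \left(1 - 8\right)\right) + 41} = 185 - \frac{1}{- 2 \left(1 - 7\right) + 41} = 185 - \frac{1}{\left(-2\right) \left(-6\right) + 41} = 185 - \frac{1}{12 + 41} = 185 - \frac{1}{53} = \frac{9804}{53}$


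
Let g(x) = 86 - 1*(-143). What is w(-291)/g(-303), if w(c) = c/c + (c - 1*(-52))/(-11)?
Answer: 250/2519 ≈ 0.099246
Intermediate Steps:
g(x) = 229 (g(x) = 86 + 143 = 229)
w(c) = -41/11 - c/11 (w(c) = 1 + (c + 52)*(-1/11) = 1 + (52 + c)*(-1/11) = 1 + (-52/11 - c/11) = -41/11 - c/11)
w(-291)/g(-303) = (-41/11 - 1/11*(-291))/229 = (-41/11 + 291/11)*(1/229) = (250/11)*(1/229) = 250/2519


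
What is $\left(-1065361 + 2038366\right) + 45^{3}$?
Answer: $1064130$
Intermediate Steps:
$\left(-1065361 + 2038366\right) + 45^{3} = 973005 + 91125 = 1064130$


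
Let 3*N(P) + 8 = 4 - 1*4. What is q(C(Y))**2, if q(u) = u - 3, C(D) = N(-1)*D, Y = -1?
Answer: 1/9 ≈ 0.11111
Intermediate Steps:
N(P) = -8/3 (N(P) = -8/3 + (4 - 1*4)/3 = -8/3 + (4 - 4)/3 = -8/3 + (1/3)*0 = -8/3 + 0 = -8/3)
C(D) = -8*D/3
q(u) = -3 + u
q(C(Y))**2 = (-3 - 8/3*(-1))**2 = (-3 + 8/3)**2 = (-1/3)**2 = 1/9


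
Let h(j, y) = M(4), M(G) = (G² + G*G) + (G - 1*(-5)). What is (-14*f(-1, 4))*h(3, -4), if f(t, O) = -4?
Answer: 2296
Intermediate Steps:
M(G) = 5 + G + 2*G² (M(G) = (G² + G²) + (G + 5) = 2*G² + (5 + G) = 5 + G + 2*G²)
h(j, y) = 41 (h(j, y) = 5 + 4 + 2*4² = 5 + 4 + 2*16 = 5 + 4 + 32 = 41)
(-14*f(-1, 4))*h(3, -4) = -14*(-4)*41 = 56*41 = 2296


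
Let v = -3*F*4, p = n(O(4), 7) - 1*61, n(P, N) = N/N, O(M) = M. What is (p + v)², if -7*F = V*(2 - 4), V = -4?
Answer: 104976/49 ≈ 2142.4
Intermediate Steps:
F = -8/7 (F = -(-4)*(2 - 4)/7 = -(-4)*(-2)/7 = -⅐*8 = -8/7 ≈ -1.1429)
n(P, N) = 1
p = -60 (p = 1 - 1*61 = 1 - 61 = -60)
v = 96/7 (v = -3*(-8/7)*4 = (24/7)*4 = 96/7 ≈ 13.714)
(p + v)² = (-60 + 96/7)² = (-324/7)² = 104976/49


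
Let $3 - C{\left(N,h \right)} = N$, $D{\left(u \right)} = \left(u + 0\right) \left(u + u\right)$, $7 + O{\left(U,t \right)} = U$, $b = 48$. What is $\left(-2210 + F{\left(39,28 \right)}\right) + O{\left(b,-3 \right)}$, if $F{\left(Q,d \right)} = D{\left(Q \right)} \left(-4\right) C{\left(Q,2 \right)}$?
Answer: $435879$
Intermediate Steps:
$O{\left(U,t \right)} = -7 + U$
$D{\left(u \right)} = 2 u^{2}$ ($D{\left(u \right)} = u 2 u = 2 u^{2}$)
$C{\left(N,h \right)} = 3 - N$
$F{\left(Q,d \right)} = - 8 Q^{2} \left(3 - Q\right)$ ($F{\left(Q,d \right)} = 2 Q^{2} \left(-4\right) \left(3 - Q\right) = - 8 Q^{2} \left(3 - Q\right)$)
$\left(-2210 + F{\left(39,28 \right)}\right) + O{\left(b,-3 \right)} = \left(-2210 + 8 \cdot 39^{2} \left(-3 + 39\right)\right) + \left(-7 + 48\right) = \left(-2210 + 8 \cdot 1521 \cdot 36\right) + 41 = \left(-2210 + 438048\right) + 41 = 435838 + 41 = 435879$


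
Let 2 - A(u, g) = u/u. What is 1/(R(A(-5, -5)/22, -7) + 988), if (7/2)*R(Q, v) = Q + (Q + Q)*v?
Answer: 77/76063 ≈ 0.0010123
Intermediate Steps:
A(u, g) = 1 (A(u, g) = 2 - u/u = 2 - 1*1 = 2 - 1 = 1)
R(Q, v) = 2*Q/7 + 4*Q*v/7 (R(Q, v) = 2*(Q + (Q + Q)*v)/7 = 2*(Q + (2*Q)*v)/7 = 2*(Q + 2*Q*v)/7 = 2*Q/7 + 4*Q*v/7)
1/(R(A(-5, -5)/22, -7) + 988) = 1/(2*(1/22)*(1 + 2*(-7))/7 + 988) = 1/(2*(1*(1/22))*(1 - 14)/7 + 988) = 1/((2/7)*(1/22)*(-13) + 988) = 1/(-13/77 + 988) = 1/(76063/77) = 77/76063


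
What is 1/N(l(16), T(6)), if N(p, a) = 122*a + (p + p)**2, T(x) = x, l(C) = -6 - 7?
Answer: 1/1408 ≈ 0.00071023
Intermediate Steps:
l(C) = -13
N(p, a) = 4*p**2 + 122*a (N(p, a) = 122*a + (2*p)**2 = 122*a + 4*p**2 = 4*p**2 + 122*a)
1/N(l(16), T(6)) = 1/(4*(-13)**2 + 122*6) = 1/(4*169 + 732) = 1/(676 + 732) = 1/1408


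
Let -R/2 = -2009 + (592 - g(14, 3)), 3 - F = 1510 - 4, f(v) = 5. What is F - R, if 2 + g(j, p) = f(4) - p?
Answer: -4337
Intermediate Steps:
g(j, p) = 3 - p (g(j, p) = -2 + (5 - p) = 3 - p)
F = -1503 (F = 3 - (1510 - 4) = 3 - 1*1506 = 3 - 1506 = -1503)
R = 2834 (R = -2*(-2009 + (592 - (3 - 1*3))) = -2*(-2009 + (592 - (3 - 3))) = -2*(-2009 + (592 - 1*0)) = -2*(-2009 + (592 + 0)) = -2*(-2009 + 592) = -2*(-1417) = 2834)
F - R = -1503 - 1*2834 = -1503 - 2834 = -4337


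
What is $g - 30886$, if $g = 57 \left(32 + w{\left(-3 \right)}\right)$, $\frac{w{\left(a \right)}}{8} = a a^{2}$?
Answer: $-41374$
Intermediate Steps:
$w{\left(a \right)} = 8 a^{3}$ ($w{\left(a \right)} = 8 a a^{2} = 8 a^{3}$)
$g = -10488$ ($g = 57 \left(32 + 8 \left(-3\right)^{3}\right) = 57 \left(32 + 8 \left(-27\right)\right) = 57 \left(32 - 216\right) = 57 \left(-184\right) = -10488$)
$g - 30886 = -10488 - 30886 = -41374$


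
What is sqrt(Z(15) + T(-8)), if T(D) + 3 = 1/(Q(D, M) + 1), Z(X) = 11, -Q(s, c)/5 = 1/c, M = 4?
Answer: 2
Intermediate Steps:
Q(s, c) = -5/c
T(D) = -7 (T(D) = -3 + 1/(-5/4 + 1) = -3 + 1/(-1/4) = -3 - 4 = -7)
sqrt(Z(15) + T(-8)) = sqrt(11 - 7) = sqrt(4) = 2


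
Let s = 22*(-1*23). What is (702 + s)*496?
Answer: 97216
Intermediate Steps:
s = -506 (s = 22*(-23) = -506)
(702 + s)*496 = (702 - 506)*496 = 196*496 = 97216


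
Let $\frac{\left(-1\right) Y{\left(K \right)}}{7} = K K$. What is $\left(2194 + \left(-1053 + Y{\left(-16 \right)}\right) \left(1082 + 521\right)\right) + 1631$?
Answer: $-4556710$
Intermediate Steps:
$Y{\left(K \right)} = - 7 K^{2}$ ($Y{\left(K \right)} = - 7 K K = - 7 K^{2}$)
$\left(2194 + \left(-1053 + Y{\left(-16 \right)}\right) \left(1082 + 521\right)\right) + 1631 = \left(2194 + \left(-1053 - 7 \left(-16\right)^{2}\right) \left(1082 + 521\right)\right) + 1631 = \left(2194 + \left(-1053 - 1792\right) 1603\right) + 1631 = \left(2194 - 4560535\right) + 1631 = -4558341 + 1631 = -4556710$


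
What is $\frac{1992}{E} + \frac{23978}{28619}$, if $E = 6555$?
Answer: $\frac{71394946}{62532515} \approx 1.1417$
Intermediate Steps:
$\frac{1992}{E} + \frac{23978}{28619} = \frac{1992}{6555} + \frac{23978}{28619} = 1992 \cdot \frac{1}{6555} + 23978 \cdot \frac{1}{28619} = \frac{664}{2185} + \frac{23978}{28619} = \frac{71394946}{62532515}$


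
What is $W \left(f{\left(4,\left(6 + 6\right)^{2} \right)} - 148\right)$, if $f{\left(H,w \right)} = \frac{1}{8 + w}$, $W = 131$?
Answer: $- \frac{2946845}{152} \approx -19387.0$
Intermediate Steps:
$W \left(f{\left(4,\left(6 + 6\right)^{2} \right)} - 148\right) = 131 \left(\frac{1}{8 + \left(6 + 6\right)^{2}} - 148\right) = 131 \left(\frac{1}{8 + 12^{2}} - 148\right) = 131 \left(\frac{1}{8 + 144} - 148\right) = 131 \left(\frac{1}{152} - 148\right) = 131 \left(- \frac{22495}{152}\right) = - \frac{2946845}{152}$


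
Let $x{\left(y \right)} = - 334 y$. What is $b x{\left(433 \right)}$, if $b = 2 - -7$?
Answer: $-1301598$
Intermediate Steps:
$b = 9$ ($b = 2 + 7 = 9$)
$b x{\left(433 \right)} = 9 \left(\left(-334\right) 433\right) = 9 \left(-144622\right) = -1301598$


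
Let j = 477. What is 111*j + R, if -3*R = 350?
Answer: 158491/3 ≈ 52830.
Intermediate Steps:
R = -350/3 (R = -⅓*350 = -350/3 ≈ -116.67)
111*j + R = 111*477 - 350/3 = 52947 - 350/3 = 158491/3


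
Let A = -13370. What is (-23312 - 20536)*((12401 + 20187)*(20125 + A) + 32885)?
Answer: -9653787246600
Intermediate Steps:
(-23312 - 20536)*((12401 + 20187)*(20125 + A) + 32885) = (-23312 - 20536)*((12401 + 20187)*(20125 - 13370) + 32885) = -43848*(32588*6755 + 32885) = -43848*(220131940 + 32885) = -43848*220164825 = -9653787246600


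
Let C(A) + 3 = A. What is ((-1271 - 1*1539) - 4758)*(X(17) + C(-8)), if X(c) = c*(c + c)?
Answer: -4291056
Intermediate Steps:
C(A) = -3 + A
X(c) = 2*c**2 (X(c) = c*(2*c) = 2*c**2)
((-1271 - 1*1539) - 4758)*(X(17) + C(-8)) = ((-1271 - 1*1539) - 4758)*(2*17**2 + (-3 - 8)) = ((-1271 - 1539) - 4758)*(2*289 - 11) = (-2810 - 4758)*(578 - 11) = -7568*567 = -4291056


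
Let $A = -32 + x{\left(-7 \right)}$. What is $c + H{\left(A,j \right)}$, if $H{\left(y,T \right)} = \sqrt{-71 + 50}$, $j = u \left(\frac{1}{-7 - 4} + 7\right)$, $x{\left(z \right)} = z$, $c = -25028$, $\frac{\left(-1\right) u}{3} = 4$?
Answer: $-25028 + i \sqrt{21} \approx -25028.0 + 4.5826 i$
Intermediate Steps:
$u = -12$ ($u = \left(-3\right) 4 = -12$)
$j = - \frac{912}{11}$ ($j = - 12 \left(\frac{1}{-7 - 4} + 7\right) = - 12 \left(\frac{1}{-11} + 7\right) = - 12 \left(- \frac{1}{11} + 7\right) = \left(-12\right) \frac{76}{11} = - \frac{912}{11} \approx -82.909$)
$A = -39$ ($A = -32 - 7 = -39$)
$H{\left(y,T \right)} = i \sqrt{21}$ ($H{\left(y,T \right)} = \sqrt{-21} = i \sqrt{21}$)
$c + H{\left(A,j \right)} = -25028 + i \sqrt{21}$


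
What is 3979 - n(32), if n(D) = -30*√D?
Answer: 3979 + 120*√2 ≈ 4148.7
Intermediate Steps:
3979 - n(32) = 3979 - (-30)*√32 = 3979 - (-30)*4*√2 = 3979 - (-120)*√2 = 3979 + 120*√2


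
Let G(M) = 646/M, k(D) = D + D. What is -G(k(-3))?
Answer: 323/3 ≈ 107.67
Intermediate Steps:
k(D) = 2*D
-G(k(-3)) = -646/(2*(-3)) = -646/(-6) = -646*(-1)/6 = -1*(-323/3) = 323/3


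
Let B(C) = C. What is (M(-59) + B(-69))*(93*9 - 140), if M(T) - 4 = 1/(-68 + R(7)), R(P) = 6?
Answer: -2809607/62 ≈ -45316.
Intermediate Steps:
M(T) = 247/62 (M(T) = 4 + 1/(-68 + 6) = 4 + 1/(-62) = 4 - 1/62 = 247/62)
(M(-59) + B(-69))*(93*9 - 140) = (247/62 - 69)*(93*9 - 140) = -4031*(837 - 140)/62 = -4031/62*697 = -2809607/62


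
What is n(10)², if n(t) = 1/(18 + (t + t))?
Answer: 1/1444 ≈ 0.00069252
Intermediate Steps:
n(t) = 1/(18 + 2*t)
n(10)² = (1/(2*(9 + 10)))² = ((½)/19)² = ((½)*(1/19))² = (1/38)² = 1/1444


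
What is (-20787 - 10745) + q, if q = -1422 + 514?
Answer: -32440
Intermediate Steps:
q = -908
(-20787 - 10745) + q = (-20787 - 10745) - 908 = -31532 - 908 = -32440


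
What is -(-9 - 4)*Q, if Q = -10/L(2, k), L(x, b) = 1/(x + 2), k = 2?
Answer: -520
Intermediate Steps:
L(x, b) = 1/(2 + x)
Q = -40 (Q = -10/(1/(2 + 2)) = -10/(1/4) = -10/¼ = -10*4 = -40)
-(-9 - 4)*Q = -(-9 - 4)*(-40) = -(-13)*(-40) = -1*520 = -520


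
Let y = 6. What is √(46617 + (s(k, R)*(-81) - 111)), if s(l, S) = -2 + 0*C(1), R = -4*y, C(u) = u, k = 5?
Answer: 2*√11667 ≈ 216.03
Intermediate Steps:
R = -24 (R = -4*6 = -24)
s(l, S) = -2 (s(l, S) = -2 + 0*1 = -2 + 0 = -2)
√(46617 + (s(k, R)*(-81) - 111)) = √(46617 + (-2*(-81) - 111)) = √(46617 + (162 - 111)) = √(46617 + 51) = √46668 = 2*√11667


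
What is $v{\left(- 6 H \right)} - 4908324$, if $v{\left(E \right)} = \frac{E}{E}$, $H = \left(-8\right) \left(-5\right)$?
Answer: $-4908323$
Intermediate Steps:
$H = 40$
$v{\left(E \right)} = 1$
$v{\left(- 6 H \right)} - 4908324 = 1 - 4908324 = -4908323$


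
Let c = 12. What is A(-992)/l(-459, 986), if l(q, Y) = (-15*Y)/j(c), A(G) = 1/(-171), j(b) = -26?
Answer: -13/1264545 ≈ -1.0280e-5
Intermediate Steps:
A(G) = -1/171
l(q, Y) = 15*Y/26 (l(q, Y) = -15*Y/(-26) = -15*Y*(-1/26) = 15*Y/26)
A(-992)/l(-459, 986) = -1/(171*((15/26)*986)) = -1/(171*7395/13) = -1/171*13/7395 = -13/1264545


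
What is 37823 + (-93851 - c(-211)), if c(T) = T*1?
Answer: -55817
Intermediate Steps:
c(T) = T
37823 + (-93851 - c(-211)) = 37823 + (-93851 - 1*(-211)) = 37823 + (-93851 + 211) = 37823 - 93640 = -55817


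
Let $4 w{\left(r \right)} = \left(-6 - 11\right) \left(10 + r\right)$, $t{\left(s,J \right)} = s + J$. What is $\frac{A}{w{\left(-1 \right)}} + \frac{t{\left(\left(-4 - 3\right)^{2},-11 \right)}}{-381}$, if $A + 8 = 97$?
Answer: $- \frac{47150}{19431} \approx -2.4265$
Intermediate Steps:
$A = 89$ ($A = -8 + 97 = 89$)
$t{\left(s,J \right)} = J + s$
$w{\left(r \right)} = - \frac{85}{2} - \frac{17 r}{4}$ ($w{\left(r \right)} = \frac{\left(-6 - 11\right) \left(10 + r\right)}{4} = \frac{\left(-17\right) \left(10 + r\right)}{4} = \frac{-170 - 17 r}{4} = - \frac{85}{2} - \frac{17 r}{4}$)
$\frac{A}{w{\left(-1 \right)}} + \frac{t{\left(\left(-4 - 3\right)^{2},-11 \right)}}{-381} = \frac{89}{- \frac{85}{2} - - \frac{17}{4}} + \frac{-11 + \left(-4 - 3\right)^{2}}{-381} = \frac{89}{- \frac{85}{2} + \frac{17}{4}} + \left(-11 + \left(-7\right)^{2}\right) \left(- \frac{1}{381}\right) = \frac{89}{- \frac{153}{4}} + \left(-11 + 49\right) \left(- \frac{1}{381}\right) = 89 \left(- \frac{4}{153}\right) + 38 \left(- \frac{1}{381}\right) = - \frac{356}{153} - \frac{38}{381} = - \frac{47150}{19431}$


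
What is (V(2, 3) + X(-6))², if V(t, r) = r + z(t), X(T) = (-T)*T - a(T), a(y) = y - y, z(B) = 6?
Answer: 729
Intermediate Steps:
a(y) = 0
X(T) = -T² (X(T) = (-T)*T - 1*0 = -T² + 0 = -T²)
V(t, r) = 6 + r (V(t, r) = r + 6 = 6 + r)
(V(2, 3) + X(-6))² = ((6 + 3) - 1*(-6)²)² = (9 - 1*36)² = (9 - 36)² = (-27)² = 729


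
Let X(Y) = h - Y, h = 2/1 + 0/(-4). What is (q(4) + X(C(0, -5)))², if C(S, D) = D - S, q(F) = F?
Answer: 121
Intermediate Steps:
h = 2 (h = 2*1 + 0*(-¼) = 2 + 0 = 2)
X(Y) = 2 - Y
(q(4) + X(C(0, -5)))² = (4 + (2 - (-5 - 1*0)))² = (4 + (2 - (-5 + 0)))² = (4 + (2 - 1*(-5)))² = (4 + (2 + 5))² = (4 + 7)² = 11² = 121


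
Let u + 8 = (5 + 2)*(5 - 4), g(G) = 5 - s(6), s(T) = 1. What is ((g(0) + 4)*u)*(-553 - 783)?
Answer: 10688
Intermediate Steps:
g(G) = 4 (g(G) = 5 - 1*1 = 5 - 1 = 4)
u = -1 (u = -8 + (5 + 2)*(5 - 4) = -8 + 7*1 = -8 + 7 = -1)
((g(0) + 4)*u)*(-553 - 783) = ((4 + 4)*(-1))*(-553 - 783) = (8*(-1))*(-1336) = -8*(-1336) = 10688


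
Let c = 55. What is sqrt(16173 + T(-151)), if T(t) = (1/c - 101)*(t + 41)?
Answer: sqrt(27281) ≈ 165.17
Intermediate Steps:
T(t) = -227714/55 - 5554*t/55 (T(t) = (1/55 - 101)*(t + 41) = (1/55 - 101)*(41 + t) = -5554*(41 + t)/55 = -227714/55 - 5554*t/55)
sqrt(16173 + T(-151)) = sqrt(16173 + (-227714/55 - 5554/55*(-151))) = sqrt(16173 + (-227714/55 + 838654/55)) = sqrt(16173 + 11108) = sqrt(27281)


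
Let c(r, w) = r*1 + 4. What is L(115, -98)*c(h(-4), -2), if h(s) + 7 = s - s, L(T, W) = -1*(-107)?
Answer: -321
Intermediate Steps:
L(T, W) = 107
h(s) = -7 (h(s) = -7 + (s - s) = -7 + 0 = -7)
c(r, w) = 4 + r (c(r, w) = r + 4 = 4 + r)
L(115, -98)*c(h(-4), -2) = 107*(4 - 7) = 107*(-3) = -321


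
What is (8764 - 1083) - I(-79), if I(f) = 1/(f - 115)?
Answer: 1490115/194 ≈ 7681.0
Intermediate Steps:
I(f) = 1/(-115 + f)
(8764 - 1083) - I(-79) = (8764 - 1083) - 1/(-115 - 79) = 7681 - 1/(-194) = 7681 - 1*(-1/194) = 7681 + 1/194 = 1490115/194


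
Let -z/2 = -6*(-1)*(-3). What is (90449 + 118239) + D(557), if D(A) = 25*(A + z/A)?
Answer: 123996341/557 ≈ 2.2261e+5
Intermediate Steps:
z = 36 (z = -2*(-6*(-1))*(-3) = -12*(-3) = -2*(-18) = 36)
D(A) = 25*A + 900/A (D(A) = 25*(A + 36/A) = 25*A + 900/A)
(90449 + 118239) + D(557) = (90449 + 118239) + (25*557 + 900/557) = 208688 + (13925 + 900*(1/557)) = 208688 + (13925 + 900/557) = 208688 + 7757125/557 = 123996341/557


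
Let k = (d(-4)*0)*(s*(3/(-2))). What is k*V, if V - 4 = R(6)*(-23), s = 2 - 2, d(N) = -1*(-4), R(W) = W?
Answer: 0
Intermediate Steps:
d(N) = 4
s = 0
k = 0 (k = (4*0)*(0*(3/(-2))) = 0*(0*(3*(-½))) = 0*(0*(-3/2)) = 0*0 = 0)
V = -134 (V = 4 + 6*(-23) = 4 - 138 = -134)
k*V = 0*(-134) = 0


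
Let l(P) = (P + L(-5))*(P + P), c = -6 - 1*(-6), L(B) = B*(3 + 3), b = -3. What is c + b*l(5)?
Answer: 750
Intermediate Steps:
L(B) = 6*B (L(B) = B*6 = 6*B)
c = 0 (c = -6 + 6 = 0)
l(P) = 2*P*(-30 + P) (l(P) = (P + 6*(-5))*(P + P) = (P - 30)*(2*P) = (-30 + P)*(2*P) = 2*P*(-30 + P))
c + b*l(5) = 0 - 6*5*(-30 + 5) = 0 - 6*5*(-25) = 0 - 3*(-250) = 0 + 750 = 750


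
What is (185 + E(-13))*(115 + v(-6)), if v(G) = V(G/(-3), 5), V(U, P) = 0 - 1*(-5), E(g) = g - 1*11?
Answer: 19320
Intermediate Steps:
E(g) = -11 + g (E(g) = g - 11 = -11 + g)
V(U, P) = 5 (V(U, P) = 0 + 5 = 5)
v(G) = 5
(185 + E(-13))*(115 + v(-6)) = (185 + (-11 - 13))*(115 + 5) = (185 - 24)*120 = 161*120 = 19320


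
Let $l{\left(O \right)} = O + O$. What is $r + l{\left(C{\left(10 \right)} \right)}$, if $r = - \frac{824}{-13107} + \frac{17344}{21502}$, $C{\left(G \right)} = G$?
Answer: $\frac{2940789868}{140913357} \approx 20.869$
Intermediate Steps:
$l{\left(O \right)} = 2 O$
$r = \frac{122522728}{140913357}$ ($r = \left(-824\right) \left(- \frac{1}{13107}\right) + 17344 \cdot \frac{1}{21502} = \frac{824}{13107} + \frac{8672}{10751} = \frac{122522728}{140913357} \approx 0.86949$)
$r + l{\left(C{\left(10 \right)} \right)} = \frac{122522728}{140913357} + 2 \cdot 10 = \frac{122522728}{140913357} + 20 = \frac{2940789868}{140913357}$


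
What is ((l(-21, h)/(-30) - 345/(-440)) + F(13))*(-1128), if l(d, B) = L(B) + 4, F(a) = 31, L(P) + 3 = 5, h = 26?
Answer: -1959477/55 ≈ -35627.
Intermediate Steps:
L(P) = 2 (L(P) = -3 + 5 = 2)
l(d, B) = 6 (l(d, B) = 2 + 4 = 6)
((l(-21, h)/(-30) - 345/(-440)) + F(13))*(-1128) = ((6/(-30) - 345/(-440)) + 31)*(-1128) = ((6*(-1/30) - 345*(-1/440)) + 31)*(-1128) = ((-⅕ + 69/88) + 31)*(-1128) = (257/440 + 31)*(-1128) = (13897/440)*(-1128) = -1959477/55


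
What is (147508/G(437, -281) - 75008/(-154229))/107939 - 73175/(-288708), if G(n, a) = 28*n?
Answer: 532583426799069145/2100316228711431276 ≈ 0.25357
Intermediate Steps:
(147508/G(437, -281) - 75008/(-154229))/107939 - 73175/(-288708) = (147508/((28*437)) - 75008/(-154229))/107939 - 73175/(-288708) = (147508/12236 - 75008*(-1/154229))*(1/107939) - 73175*(-1/288708) = (147508*(1/12236) + 75008/154229)*(1/107939) + 73175/288708 = (36877/3059 + 75008/154229)*(1/107939) + 73175/288708 = (5916952305/471786511)*(1/107939) + 73175/288708 = 5916952305/50924164210829 + 73175/288708 = 532583426799069145/2100316228711431276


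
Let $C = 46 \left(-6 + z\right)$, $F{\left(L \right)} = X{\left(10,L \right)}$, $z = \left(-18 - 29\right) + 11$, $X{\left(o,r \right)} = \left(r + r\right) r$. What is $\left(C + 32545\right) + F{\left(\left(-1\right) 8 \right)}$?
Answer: $30741$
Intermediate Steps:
$X{\left(o,r \right)} = 2 r^{2}$ ($X{\left(o,r \right)} = 2 r r = 2 r^{2}$)
$z = -36$ ($z = -47 + 11 = -36$)
$F{\left(L \right)} = 2 L^{2}$
$C = -1932$ ($C = 46 \left(-6 - 36\right) = 46 \left(-42\right) = -1932$)
$\left(C + 32545\right) + F{\left(\left(-1\right) 8 \right)} = \left(-1932 + 32545\right) + 2 \left(\left(-1\right) 8\right)^{2} = 30613 + 2 \left(-8\right)^{2} = 30613 + 2 \cdot 64 = 30613 + 128 = 30741$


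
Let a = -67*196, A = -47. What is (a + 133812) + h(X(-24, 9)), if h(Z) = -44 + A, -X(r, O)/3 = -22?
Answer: 120589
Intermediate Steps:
X(r, O) = 66 (X(r, O) = -3*(-22) = 66)
a = -13132
h(Z) = -91 (h(Z) = -44 - 47 = -91)
(a + 133812) + h(X(-24, 9)) = (-13132 + 133812) - 91 = 120680 - 91 = 120589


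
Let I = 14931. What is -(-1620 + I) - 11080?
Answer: -24391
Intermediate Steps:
-(-1620 + I) - 11080 = -(-1620 + 14931) - 11080 = -1*13311 - 11080 = -13311 - 11080 = -24391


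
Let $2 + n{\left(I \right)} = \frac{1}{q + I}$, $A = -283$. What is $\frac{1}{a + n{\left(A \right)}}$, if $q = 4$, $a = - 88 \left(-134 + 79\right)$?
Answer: $\frac{279}{1349801} \approx 0.0002067$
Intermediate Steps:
$a = 4840$ ($a = \left(-88\right) \left(-55\right) = 4840$)
$n{\left(I \right)} = -2 + \frac{1}{4 + I}$
$\frac{1}{a + n{\left(A \right)}} = \frac{1}{4840 + \frac{-7 - -566}{4 - 283}} = \frac{1}{4840 + \frac{-7 + 566}{-279}} = \frac{1}{4840 - \frac{559}{279}} = \frac{1}{\frac{1349801}{279}} = \frac{279}{1349801}$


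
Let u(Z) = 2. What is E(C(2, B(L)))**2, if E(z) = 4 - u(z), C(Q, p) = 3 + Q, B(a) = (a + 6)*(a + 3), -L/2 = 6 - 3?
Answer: 4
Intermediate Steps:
L = -6 (L = -2*(6 - 3) = -2*3 = -6)
B(a) = (3 + a)*(6 + a) (B(a) = (6 + a)*(3 + a) = (3 + a)*(6 + a))
E(z) = 2 (E(z) = 4 - 1*2 = 4 - 2 = 2)
E(C(2, B(L)))**2 = 2**2 = 4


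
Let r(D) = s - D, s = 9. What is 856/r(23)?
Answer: -428/7 ≈ -61.143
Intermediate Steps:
r(D) = 9 - D
856/r(23) = 856/(9 - 1*23) = 856/(9 - 23) = 856/(-14) = 856*(-1/14) = -428/7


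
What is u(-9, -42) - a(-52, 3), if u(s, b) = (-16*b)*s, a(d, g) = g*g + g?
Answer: -6060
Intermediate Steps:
a(d, g) = g + g² (a(d, g) = g² + g = g + g²)
u(s, b) = -16*b*s
u(-9, -42) - a(-52, 3) = -16*(-42)*(-9) - 3*(1 + 3) = -6048 - 3*4 = -6048 - 1*12 = -6048 - 12 = -6060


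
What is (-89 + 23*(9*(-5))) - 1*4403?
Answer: -5527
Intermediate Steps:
(-89 + 23*(9*(-5))) - 1*4403 = (-89 + 23*(-45)) - 4403 = (-89 - 1035) - 4403 = -1124 - 4403 = -5527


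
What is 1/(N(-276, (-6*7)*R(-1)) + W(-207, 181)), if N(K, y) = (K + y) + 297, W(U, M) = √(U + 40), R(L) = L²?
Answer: -21/608 - I*√167/608 ≈ -0.034539 - 0.021255*I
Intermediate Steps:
W(U, M) = √(40 + U)
N(K, y) = 297 + K + y
1/(N(-276, (-6*7)*R(-1)) + W(-207, 181)) = 1/((297 - 276 - 6*7*(-1)²) + √(40 - 207)) = 1/((297 - 276 - 42*1) + √(-167)) = 1/((297 - 276 - 42) + I*√167) = 1/(-21 + I*√167)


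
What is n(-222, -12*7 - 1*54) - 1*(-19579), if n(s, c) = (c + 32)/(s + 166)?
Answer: 548265/28 ≈ 19581.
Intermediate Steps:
n(s, c) = (32 + c)/(166 + s)
n(-222, -12*7 - 1*54) - 1*(-19579) = (32 + (-12*7 - 1*54))/(166 - 222) - 1*(-19579) = (32 + (-84 - 54))/(-56) + 19579 = -(32 - 138)/56 + 19579 = -1/56*(-106) + 19579 = 53/28 + 19579 = 548265/28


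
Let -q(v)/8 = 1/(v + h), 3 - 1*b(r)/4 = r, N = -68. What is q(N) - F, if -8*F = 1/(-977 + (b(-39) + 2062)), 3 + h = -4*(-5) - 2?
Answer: 80245/531272 ≈ 0.15104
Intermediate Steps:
b(r) = 12 - 4*r
h = 15 (h = -3 + (-4*(-5) - 2) = -3 + (20 - 2) = -3 + 18 = 15)
q(v) = -8/(15 + v) (q(v) = -8/(v + 15) = -8/(15 + v))
F = -1/10024 (F = -1/(8*(-977 + ((12 - 4*(-39)) + 2062))) = -1/(8*(-977 + ((12 + 156) + 2062))) = -1/(8*(-977 + (168 + 2062))) = -1/(8*(-977 + 2230)) = -⅛/1253 = -⅛*1/1253 = -1/10024 ≈ -9.9761e-5)
q(N) - F = -8/(15 - 68) - 1*(-1/10024) = -8/(-53) + 1/10024 = -8*(-1/53) + 1/10024 = 8/53 + 1/10024 = 80245/531272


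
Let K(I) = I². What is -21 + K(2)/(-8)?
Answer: -43/2 ≈ -21.500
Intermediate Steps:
-21 + K(2)/(-8) = -21 + 2²/(-8) = -21 - ⅛*4 = -21 - ½ = -43/2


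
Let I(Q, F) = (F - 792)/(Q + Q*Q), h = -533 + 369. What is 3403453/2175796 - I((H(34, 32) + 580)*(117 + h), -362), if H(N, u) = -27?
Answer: 164218267099811/104983103471260 ≈ 1.5642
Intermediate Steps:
h = -164
I(Q, F) = (-792 + F)/(Q + Q²)
3403453/2175796 - I((H(34, 32) + 580)*(117 + h), -362) = 3403453/2175796 - (-792 - 362)/(((-27 + 580)*(117 - 164))*(1 + (-27 + 580)*(117 - 164))) = 3403453*(1/2175796) - (-1154)/((553*(-47))*(1 + 553*(-47))) = 3403453/2175796 - (-1154)/((-25991)*(1 - 25991)) = 3403453/2175796 - (-1)*(-1154)/(25991*(-25990)) = 3403453/2175796 - (-1)*(-1)*(-1154)/(25991*25990) = 3403453/2175796 - 1*(-577/337753045) = 3403453/2175796 + 577/337753045 = 164218267099811/104983103471260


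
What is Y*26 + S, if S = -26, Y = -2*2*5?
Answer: -546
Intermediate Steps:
Y = -20 (Y = -4*5 = -20)
Y*26 + S = -20*26 - 26 = -520 - 26 = -546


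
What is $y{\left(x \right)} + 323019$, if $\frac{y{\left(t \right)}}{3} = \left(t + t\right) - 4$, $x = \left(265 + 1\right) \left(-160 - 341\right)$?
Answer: $-476589$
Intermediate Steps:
$x = -133266$ ($x = 266 \left(-501\right) = -133266$)
$y{\left(t \right)} = -12 + 6 t$ ($y{\left(t \right)} = 3 \left(\left(t + t\right) - 4\right) = 3 \left(2 t - 4\right) = 3 \left(-4 + 2 t\right) = -12 + 6 t$)
$y{\left(x \right)} + 323019 = \left(-12 + 6 \left(-133266\right)\right) + 323019 = \left(-12 - 799596\right) + 323019 = -799608 + 323019 = -476589$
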